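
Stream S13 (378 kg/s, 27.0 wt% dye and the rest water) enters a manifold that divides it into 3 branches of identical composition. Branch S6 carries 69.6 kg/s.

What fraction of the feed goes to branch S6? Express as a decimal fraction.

0.184

Fraction to S6 = 69.6/378 = 0.1841.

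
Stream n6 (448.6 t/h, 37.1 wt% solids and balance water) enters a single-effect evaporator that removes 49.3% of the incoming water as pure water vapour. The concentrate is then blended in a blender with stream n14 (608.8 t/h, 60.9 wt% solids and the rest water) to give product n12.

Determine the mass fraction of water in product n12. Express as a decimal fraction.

0.415

Vapour removed = 0.493×0.629×448.6 = 139.11 t/h; concentrate = 309.49 t/h.
water reaching the mixer = 143.06 (from concentrate) + 608.8×0.391 = 381.1 t/h.
Product flow = 309.49 + 608.8 = 918.29 t/h; water fraction = 0.415.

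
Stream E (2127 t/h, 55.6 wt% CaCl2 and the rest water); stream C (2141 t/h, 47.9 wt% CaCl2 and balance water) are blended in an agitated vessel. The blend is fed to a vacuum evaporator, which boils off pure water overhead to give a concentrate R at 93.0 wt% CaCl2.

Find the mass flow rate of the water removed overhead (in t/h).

1894 t/h

CaCl2 entering = 2127×0.556 + 2141×0.479 = 2208.2 t/h.
All CaCl2 reports to R, so R = 2208.2/0.930 = 2374.4 t/h.
Total feed = 4268 t/h; overhead = 4268 − 2374.4 = 1893.6 t/h.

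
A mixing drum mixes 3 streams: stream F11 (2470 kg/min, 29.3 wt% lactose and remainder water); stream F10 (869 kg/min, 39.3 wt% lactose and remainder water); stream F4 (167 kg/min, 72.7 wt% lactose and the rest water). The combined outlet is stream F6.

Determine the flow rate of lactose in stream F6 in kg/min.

lactose out = lactose in = 2470×0.293 + 869×0.393 + 167×0.727 = 1186.6 kg/min.

1187 kg/min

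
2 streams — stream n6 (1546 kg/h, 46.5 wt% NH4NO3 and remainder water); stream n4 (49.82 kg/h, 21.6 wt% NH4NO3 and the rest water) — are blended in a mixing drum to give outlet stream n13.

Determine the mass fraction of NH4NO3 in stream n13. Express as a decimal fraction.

0.457

Total flow out = 1546 + 49.82 = 1595.8 kg/h.
NH4NO3 in = 1546×0.465 + 49.82×0.216 = 729.65 kg/h.
NH4NO3 mass fraction in n13 = 729.65/1595.8 = 0.457.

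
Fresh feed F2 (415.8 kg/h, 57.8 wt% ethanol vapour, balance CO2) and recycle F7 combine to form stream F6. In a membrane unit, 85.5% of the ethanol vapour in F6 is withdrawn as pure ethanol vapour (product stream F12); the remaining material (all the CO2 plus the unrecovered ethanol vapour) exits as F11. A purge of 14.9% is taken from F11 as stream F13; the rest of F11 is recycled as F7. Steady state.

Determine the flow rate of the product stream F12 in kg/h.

ethanol vapour in F6: m_A = 415.8×0.578 + (1−0.149)·(1−0.855)·m_A, so m_A = 240.33/0.8766 = 274.16 kg/h.
Product F12 = 0.855×274.16 = 234.41 kg/h.

234.4 kg/h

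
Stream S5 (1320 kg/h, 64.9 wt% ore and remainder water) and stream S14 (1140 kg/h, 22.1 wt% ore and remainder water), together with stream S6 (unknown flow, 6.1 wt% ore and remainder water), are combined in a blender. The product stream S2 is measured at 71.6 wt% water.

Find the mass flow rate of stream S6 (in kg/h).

Let S6 be the unknown flow. Total out = 2460 + S6.
water balance: 1351.4 + 0.939·S6 = 0.716·(2460 + S6)
(0.939 − 0.716)·S6 = 0.716×2460 − 1351.4 = 409.98
S6 = 409.98 / 0.223 = 1838.5 kg/h

1838 kg/h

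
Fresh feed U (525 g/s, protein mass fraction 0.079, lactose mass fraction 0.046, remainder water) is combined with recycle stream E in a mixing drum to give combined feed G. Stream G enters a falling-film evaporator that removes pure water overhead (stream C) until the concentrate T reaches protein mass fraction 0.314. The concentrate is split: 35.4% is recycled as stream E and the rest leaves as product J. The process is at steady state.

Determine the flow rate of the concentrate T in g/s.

Overall protein balance (none leaves overhead): protein in fresh feed = protein in product, i.e. 525×0.079 = (1−0.354)·T·0.314.
T = 41.475/(0.314×0.646) = 204.47 g/s.

204.5 g/s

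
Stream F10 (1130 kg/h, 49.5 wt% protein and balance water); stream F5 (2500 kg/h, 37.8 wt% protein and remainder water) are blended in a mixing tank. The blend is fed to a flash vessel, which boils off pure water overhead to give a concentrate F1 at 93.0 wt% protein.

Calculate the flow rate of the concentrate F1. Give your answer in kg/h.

1618 kg/h

protein entering = 1130×0.495 + 2500×0.378 = 1504.3 kg/h.
All protein reports to F1, so F1 = 1504.3/0.930 = 1617.6 kg/h.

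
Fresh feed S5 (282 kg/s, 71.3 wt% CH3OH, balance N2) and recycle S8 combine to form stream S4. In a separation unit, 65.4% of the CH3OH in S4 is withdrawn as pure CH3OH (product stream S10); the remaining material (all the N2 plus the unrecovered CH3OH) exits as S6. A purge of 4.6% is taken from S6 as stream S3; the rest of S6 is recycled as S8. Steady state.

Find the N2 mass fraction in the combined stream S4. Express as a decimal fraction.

0.854

N2 enters only via S5 and leaves only via the purge: 282×0.287 = 0.046×(N2 in S6), and the separation unit passes all N2, so N2 in S4 = N2 in S6 = 1759.4 kg/s.
CH3OH in S4: m_A = 282×0.713 + (1−0.046)·(1−0.654)·m_A, so m_A = 201.07/0.6699 = 300.14 kg/s.
S4 = 300.14 + 1759.4 = 2059.6 kg/s.
N2 fraction in S4 = 1759.4/2059.6 = 0.854.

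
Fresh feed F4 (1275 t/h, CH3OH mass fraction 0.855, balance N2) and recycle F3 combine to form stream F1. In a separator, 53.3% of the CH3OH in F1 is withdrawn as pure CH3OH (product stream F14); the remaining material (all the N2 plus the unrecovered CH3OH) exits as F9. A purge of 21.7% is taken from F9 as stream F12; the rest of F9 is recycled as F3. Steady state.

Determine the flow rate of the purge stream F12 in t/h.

N2 enters only via F4 and leaves only via the purge: 1275×0.145 = 0.217×(N2 in F9), and the separator passes all N2, so N2 in F1 = N2 in F9 = 851.96 t/h.
CH3OH in F1: m_A = 1275×0.855 + (1−0.217)·(1−0.533)·m_A, so m_A = 1090.1/0.6343 = 1718.5 t/h.
F9 = (1−0.533)×1718.5 + 851.96 = 1654.5 t/h.
Purge F12 = 0.217×1654.5 = 359.03 t/h.

359 t/h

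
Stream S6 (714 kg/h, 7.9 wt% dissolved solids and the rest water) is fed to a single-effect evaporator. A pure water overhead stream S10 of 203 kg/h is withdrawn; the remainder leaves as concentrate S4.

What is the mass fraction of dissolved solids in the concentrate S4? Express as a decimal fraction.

0.110

dissolved solids is not removed: 714×0.079 = 56.406 kg/h of dissolved solids enters S4.
Concentrate = 714 − 203 = 511 kg/h.
Mass fraction = 56.406/511 = 0.110.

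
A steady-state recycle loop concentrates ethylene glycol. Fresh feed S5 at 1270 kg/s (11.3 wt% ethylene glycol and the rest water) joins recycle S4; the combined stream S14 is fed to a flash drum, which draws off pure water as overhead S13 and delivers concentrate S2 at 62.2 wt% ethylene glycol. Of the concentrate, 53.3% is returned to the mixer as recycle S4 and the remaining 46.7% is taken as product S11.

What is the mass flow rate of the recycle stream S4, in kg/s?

Overall ethylene glycol balance (none leaves overhead): ethylene glycol in fresh feed = ethylene glycol in product, i.e. 1270×0.113 = (1−0.533)·S2·0.622.
S2 = 143.51/(0.622×0.467) = 494.05 kg/s.
Recycle S4 = 0.533×494.05 = 263.33 kg/s.

263.3 kg/s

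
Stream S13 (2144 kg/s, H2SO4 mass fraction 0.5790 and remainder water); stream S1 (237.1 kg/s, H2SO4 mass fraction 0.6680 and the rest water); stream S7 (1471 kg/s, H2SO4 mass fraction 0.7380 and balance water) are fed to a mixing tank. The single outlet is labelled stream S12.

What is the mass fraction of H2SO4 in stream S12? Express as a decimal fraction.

0.6452

Total flow out = 2144 + 237.1 + 1471 = 3852.1 kg/s.
H2SO4 in = 2144×0.579 + 237.1×0.668 + 1471×0.738 = 2485.4 kg/s.
H2SO4 mass fraction in S12 = 2485.4/3852.1 = 0.6452.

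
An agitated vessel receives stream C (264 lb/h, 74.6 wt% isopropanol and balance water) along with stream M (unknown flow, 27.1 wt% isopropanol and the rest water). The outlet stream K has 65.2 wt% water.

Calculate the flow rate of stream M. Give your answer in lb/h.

Let M be the unknown flow. Total out = 264 + M.
water balance: 67.056 + 0.729·M = 0.652·(264 + M)
(0.729 − 0.652)·M = 0.652×264 − 67.056 = 105.07
M = 105.07 / 0.077 = 1364.6 lb/h

1365 lb/h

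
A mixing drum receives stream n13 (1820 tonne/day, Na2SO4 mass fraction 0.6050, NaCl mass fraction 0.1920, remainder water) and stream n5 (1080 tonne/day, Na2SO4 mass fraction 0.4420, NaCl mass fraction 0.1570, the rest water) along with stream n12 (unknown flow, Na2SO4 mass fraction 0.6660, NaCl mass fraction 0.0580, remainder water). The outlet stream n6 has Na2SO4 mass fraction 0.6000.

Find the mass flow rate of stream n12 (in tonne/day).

2448 tonne/day

Let n12 be the unknown flow. Total out = 2900 + n12.
Na2SO4 balance: 1578.5 + 0.666·n12 = 0.600·(2900 + n12)
(0.666 − 0.600)·n12 = 0.600×2900 − 1578.5 = 161.54
n12 = 161.54 / 0.066 = 2447.6 tonne/day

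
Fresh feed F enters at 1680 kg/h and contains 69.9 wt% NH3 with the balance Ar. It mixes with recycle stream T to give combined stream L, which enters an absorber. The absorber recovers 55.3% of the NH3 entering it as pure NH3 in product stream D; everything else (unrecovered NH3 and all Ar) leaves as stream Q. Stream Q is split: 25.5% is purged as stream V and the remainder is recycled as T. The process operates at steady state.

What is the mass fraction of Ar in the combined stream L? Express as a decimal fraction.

Ar enters only via F and leaves only via the purge: 1680×0.301 = 0.255×(Ar in Q), and the absorber passes all Ar, so Ar in L = Ar in Q = 1983.1 kg/h.
NH3 in L: m_A = 1680×0.699 + (1−0.255)·(1−0.553)·m_A, so m_A = 1174.3/0.6670 = 1760.6 kg/h.
L = 1760.6 + 1983.1 = 3743.7 kg/h.
Ar fraction in L = 1983.1/3743.7 = 0.5297.

0.5297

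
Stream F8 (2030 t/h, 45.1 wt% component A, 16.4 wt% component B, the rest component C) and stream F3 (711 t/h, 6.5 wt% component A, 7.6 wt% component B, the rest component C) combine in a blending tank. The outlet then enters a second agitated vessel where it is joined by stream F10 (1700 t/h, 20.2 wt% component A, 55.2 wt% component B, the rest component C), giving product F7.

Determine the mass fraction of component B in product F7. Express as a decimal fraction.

Overall, product flow = 4441 t/h.
component B in = 2030×0.164 + 711×0.076 + 1700×0.552 = 1325.4 t/h.
component B fraction in F7 = 0.298.

0.298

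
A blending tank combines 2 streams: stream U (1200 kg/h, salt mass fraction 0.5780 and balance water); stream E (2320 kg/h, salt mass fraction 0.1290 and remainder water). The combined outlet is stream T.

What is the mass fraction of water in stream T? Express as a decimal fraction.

Total flow out = 1200 + 2320 = 3520 kg/h.
water in = 1200×0.422 + 2320×0.871 = 2527.1 kg/h.
water mass fraction in T = 2527.1/3520 = 0.7179.

0.7179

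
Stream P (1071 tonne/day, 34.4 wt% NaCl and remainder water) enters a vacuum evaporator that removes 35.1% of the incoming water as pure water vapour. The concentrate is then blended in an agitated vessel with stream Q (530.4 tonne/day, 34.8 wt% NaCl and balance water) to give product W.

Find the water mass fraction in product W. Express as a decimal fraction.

0.5918

Vapour removed = 0.351×0.656×1071 = 246.6 tonne/day; concentrate = 824.4 tonne/day.
water reaching the mixer = 455.97 (from concentrate) + 530.4×0.652 = 801.79 tonne/day.
Product flow = 824.4 + 530.4 = 1354.8 tonne/day; water fraction = 0.5918.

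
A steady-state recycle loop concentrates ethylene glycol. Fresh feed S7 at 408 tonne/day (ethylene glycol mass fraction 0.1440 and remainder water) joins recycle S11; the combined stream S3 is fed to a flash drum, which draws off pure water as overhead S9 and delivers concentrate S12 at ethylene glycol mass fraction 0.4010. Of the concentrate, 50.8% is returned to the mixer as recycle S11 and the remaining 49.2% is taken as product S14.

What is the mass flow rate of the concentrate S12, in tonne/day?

Overall ethylene glycol balance (none leaves overhead): ethylene glycol in fresh feed = ethylene glycol in product, i.e. 408×0.144 = (1−0.508)·S12·0.401.
S12 = 58.752/(0.401×0.492) = 297.79 tonne/day.

297.8 tonne/day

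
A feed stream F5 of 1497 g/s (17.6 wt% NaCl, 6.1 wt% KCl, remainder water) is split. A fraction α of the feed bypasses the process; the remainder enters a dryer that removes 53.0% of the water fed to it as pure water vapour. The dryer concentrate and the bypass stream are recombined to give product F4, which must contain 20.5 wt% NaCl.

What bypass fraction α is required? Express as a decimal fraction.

All 1497×0.176 = 263.47 g/s of NaCl reaches F4, so F4 = 263.47/0.205 = 1285.2 g/s and vapour = 211.77 g/s.
The evaporator receives (1−α)·1497 of feed at 0.763 water and removes 0.530 of that water:
0.530×0.763×(1−α)×1497 = 211.77
(1−α) = 211.77/605.37 = 0.3498;  α = 0.6502.

0.650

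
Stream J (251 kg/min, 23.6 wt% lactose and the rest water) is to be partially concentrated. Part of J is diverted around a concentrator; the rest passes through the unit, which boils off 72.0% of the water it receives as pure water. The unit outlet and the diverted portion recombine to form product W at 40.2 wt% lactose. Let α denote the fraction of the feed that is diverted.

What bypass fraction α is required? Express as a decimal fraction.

0.249

All 251×0.236 = 59.236 kg/min of lactose reaches W, so W = 59.236/0.402 = 147.35 kg/min and vapour = 103.65 kg/min.
The evaporator receives (1−α)·251 of feed at 0.764 water and removes 0.720 of that water:
0.720×0.764×(1−α)×251 = 103.65
(1−α) = 103.65/138.07 = 0.7507;  α = 0.2493.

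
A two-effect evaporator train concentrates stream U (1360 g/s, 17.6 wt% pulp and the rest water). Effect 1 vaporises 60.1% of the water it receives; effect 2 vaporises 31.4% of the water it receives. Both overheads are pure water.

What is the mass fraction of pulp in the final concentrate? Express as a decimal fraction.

water in feed = 1360×0.824 = 1120.6 g/s.
After stage 1: water left = (1−0.601)×1120.6 = 447.14; stream total = 686.5 g/s.
After stage 2: water left = (1−0.314)×447.14 = 306.73; final concentrate = 546.09 g/s.
pulp fraction = 239.36/546.09 = 0.4383.

0.4383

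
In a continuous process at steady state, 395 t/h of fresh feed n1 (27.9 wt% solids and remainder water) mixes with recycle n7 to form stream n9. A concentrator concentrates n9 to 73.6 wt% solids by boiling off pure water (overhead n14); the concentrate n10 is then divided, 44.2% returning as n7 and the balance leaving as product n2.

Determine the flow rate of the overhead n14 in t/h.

Overall solids balance (none leaves overhead): solids in fresh feed = solids in product, i.e. 395×0.279 = (1−0.442)·n10·0.736.
n10 = 110.21/(0.736×0.558) = 268.34 t/h.
Recycle n7 = 0.442×268.34 = 118.61 t/h.
Combined feed n9 = 395 + 118.61 = 513.61 t/h.
Overhead n14 = n9 − n10 = 513.61 − 268.34 = 245.26 t/h.

245.3 t/h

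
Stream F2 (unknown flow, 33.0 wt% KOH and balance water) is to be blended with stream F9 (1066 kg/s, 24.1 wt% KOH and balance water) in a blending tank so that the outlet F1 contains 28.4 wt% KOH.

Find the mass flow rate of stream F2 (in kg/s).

996.5 kg/s

Let F2 be the unknown flow. Total out = 1066 + F2.
KOH balance: 256.91 + 0.330·F2 = 0.284·(1066 + F2)
(0.330 − 0.284)·F2 = 0.284×1066 − 256.91 = 45.838
F2 = 45.838 / 0.046 = 996.48 kg/s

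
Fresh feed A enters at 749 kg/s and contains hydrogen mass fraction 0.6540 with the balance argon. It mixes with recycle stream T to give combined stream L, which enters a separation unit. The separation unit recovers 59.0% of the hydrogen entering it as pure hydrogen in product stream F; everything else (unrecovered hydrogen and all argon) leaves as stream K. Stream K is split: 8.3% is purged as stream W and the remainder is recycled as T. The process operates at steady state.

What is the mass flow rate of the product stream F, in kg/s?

463.1 kg/s

hydrogen in L: m_A = 749×0.654 + (1−0.083)·(1−0.590)·m_A, so m_A = 489.85/0.6240 = 784.97 kg/s.
Product F = 0.590×784.97 = 463.13 kg/s.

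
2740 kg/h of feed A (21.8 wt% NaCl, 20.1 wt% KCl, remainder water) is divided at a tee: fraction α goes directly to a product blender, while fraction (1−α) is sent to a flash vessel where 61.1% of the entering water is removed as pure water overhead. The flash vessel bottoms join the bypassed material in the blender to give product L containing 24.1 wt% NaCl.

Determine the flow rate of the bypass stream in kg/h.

All 2740×0.218 = 597.32 kg/h of NaCl reaches L, so L = 597.32/0.241 = 2478.5 kg/h and vapour = 261.49 kg/h.
The evaporator receives (1−α)·2740 of feed at 0.581 water and removes 0.611 of that water:
0.611×0.581×(1−α)×2740 = 261.49
(1−α) = 261.49/972.68 = 0.2688;  α = 0.7312.
Bypass flow = 0.7312×2740 = 2003.4 kg/h.

2003 kg/h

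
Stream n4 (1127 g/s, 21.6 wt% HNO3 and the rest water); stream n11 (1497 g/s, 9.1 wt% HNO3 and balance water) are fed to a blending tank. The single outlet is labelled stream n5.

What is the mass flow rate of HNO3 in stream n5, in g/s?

379.7 g/s

HNO3 out = HNO3 in = 1127×0.216 + 1497×0.091 = 379.66 g/s.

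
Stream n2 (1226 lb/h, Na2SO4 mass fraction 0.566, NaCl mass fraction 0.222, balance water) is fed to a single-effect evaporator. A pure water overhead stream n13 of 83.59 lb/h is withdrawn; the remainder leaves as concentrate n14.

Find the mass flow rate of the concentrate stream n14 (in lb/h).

1142 lb/h

Concentrate = 1226 − 83.59 = 1142.4 lb/h.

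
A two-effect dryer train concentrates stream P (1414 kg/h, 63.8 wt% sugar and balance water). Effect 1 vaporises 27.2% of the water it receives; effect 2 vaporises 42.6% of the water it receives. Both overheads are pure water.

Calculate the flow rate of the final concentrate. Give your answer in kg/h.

1116 kg/h

water in feed = 1414×0.362 = 511.87 kg/h.
After stage 1: water left = (1−0.272)×511.87 = 372.64; stream total = 1274.8 kg/h.
After stage 2: water left = (1−0.426)×372.64 = 213.9; final concentrate = 1116 kg/h.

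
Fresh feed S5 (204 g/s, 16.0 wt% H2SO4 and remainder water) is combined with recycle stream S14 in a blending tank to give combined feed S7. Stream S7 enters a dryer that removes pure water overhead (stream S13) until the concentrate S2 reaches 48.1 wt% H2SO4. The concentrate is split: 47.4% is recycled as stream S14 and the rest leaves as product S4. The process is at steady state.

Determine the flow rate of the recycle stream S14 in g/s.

Overall H2SO4 balance (none leaves overhead): H2SO4 in fresh feed = H2SO4 in product, i.e. 204×0.160 = (1−0.474)·S2·0.481.
S2 = 32.64/(0.481×0.526) = 129.01 g/s.
Recycle S14 = 0.474×129.01 = 61.15 g/s.

61.15 g/s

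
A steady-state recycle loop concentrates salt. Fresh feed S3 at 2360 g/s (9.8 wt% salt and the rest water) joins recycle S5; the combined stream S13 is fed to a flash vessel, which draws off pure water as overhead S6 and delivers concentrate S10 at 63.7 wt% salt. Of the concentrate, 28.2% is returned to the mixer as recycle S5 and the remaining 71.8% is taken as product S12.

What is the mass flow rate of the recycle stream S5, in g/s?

Overall salt balance (none leaves overhead): salt in fresh feed = salt in product, i.e. 2360×0.098 = (1−0.282)·S10·0.637.
S10 = 231.28/(0.637×0.718) = 505.68 g/s.
Recycle S5 = 0.282×505.68 = 142.6 g/s.

142.6 g/s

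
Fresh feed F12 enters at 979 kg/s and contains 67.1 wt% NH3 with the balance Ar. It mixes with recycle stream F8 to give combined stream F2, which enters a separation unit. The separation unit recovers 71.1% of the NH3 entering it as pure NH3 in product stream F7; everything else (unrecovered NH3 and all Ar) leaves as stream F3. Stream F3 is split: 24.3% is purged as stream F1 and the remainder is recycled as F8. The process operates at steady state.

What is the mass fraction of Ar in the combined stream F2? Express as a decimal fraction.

0.612

Ar enters only via F12 and leaves only via the purge: 979×0.329 = 0.243×(Ar in F3), and the separation unit passes all Ar, so Ar in F2 = Ar in F3 = 1325.5 kg/s.
NH3 in F2: m_A = 979×0.671 + (1−0.243)·(1−0.711)·m_A, so m_A = 656.91/0.7812 = 840.87 kg/s.
F2 = 840.87 + 1325.5 = 2166.3 kg/s.
Ar fraction in F2 = 1325.5/2166.3 = 0.612.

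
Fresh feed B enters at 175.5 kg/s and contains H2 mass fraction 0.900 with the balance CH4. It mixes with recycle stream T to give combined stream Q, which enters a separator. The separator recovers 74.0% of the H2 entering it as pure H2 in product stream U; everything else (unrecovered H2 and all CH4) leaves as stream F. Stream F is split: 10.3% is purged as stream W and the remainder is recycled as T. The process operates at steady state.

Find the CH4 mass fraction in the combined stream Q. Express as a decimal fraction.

0.453

CH4 enters only via B and leaves only via the purge: 175.5×0.100 = 0.103×(CH4 in F), and the separator passes all CH4, so CH4 in Q = CH4 in F = 170.39 kg/s.
H2 in Q: m_A = 175.5×0.900 + (1−0.103)·(1−0.740)·m_A, so m_A = 157.95/0.7668 = 205.99 kg/s.
Q = 205.99 + 170.39 = 376.38 kg/s.
CH4 fraction in Q = 170.39/376.38 = 0.453.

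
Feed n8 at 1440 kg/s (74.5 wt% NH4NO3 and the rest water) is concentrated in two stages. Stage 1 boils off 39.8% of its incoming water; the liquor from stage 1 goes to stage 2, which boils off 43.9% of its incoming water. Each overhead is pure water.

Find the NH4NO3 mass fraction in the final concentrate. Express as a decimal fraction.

water in feed = 1440×0.255 = 367.2 kg/s.
After stage 1: water left = (1−0.398)×367.2 = 221.05; stream total = 1293.9 kg/s.
After stage 2: water left = (1−0.439)×221.05 = 124.01; final concentrate = 1196.8 kg/s.
NH4NO3 fraction = 1072.8/1196.8 = 0.8964.

0.8964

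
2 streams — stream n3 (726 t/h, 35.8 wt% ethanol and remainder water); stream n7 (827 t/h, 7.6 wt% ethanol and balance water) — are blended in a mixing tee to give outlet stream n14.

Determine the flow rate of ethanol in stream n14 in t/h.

322.8 t/h

ethanol out = ethanol in = 726×0.358 + 827×0.076 = 322.76 t/h.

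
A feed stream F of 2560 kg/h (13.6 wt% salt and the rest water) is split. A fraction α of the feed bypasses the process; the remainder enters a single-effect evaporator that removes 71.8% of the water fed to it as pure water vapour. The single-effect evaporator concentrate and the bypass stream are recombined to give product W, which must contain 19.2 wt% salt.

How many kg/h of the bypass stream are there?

1356 kg/h

All 2560×0.136 = 348.16 kg/h of salt reaches W, so W = 348.16/0.192 = 1813.3 kg/h and vapour = 746.67 kg/h.
The evaporator receives (1−α)·2560 of feed at 0.864 water and removes 0.718 of that water:
0.718×0.864×(1−α)×2560 = 746.67
(1−α) = 746.67/1588.1 = 0.4702;  α = 0.5298.
Bypass flow = 0.5298×2560 = 1356.4 kg/h.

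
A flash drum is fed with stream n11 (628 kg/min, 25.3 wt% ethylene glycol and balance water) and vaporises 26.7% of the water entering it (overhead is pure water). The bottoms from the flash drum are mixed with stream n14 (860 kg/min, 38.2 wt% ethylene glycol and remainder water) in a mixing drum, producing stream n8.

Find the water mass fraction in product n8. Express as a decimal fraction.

0.6423

Vapour removed = 0.267×0.747×628 = 125.25 kg/min; concentrate = 502.75 kg/min.
water reaching the mixer = 343.86 (from concentrate) + 860×0.618 = 875.34 kg/min.
Product flow = 502.75 + 860 = 1362.7 kg/min; water fraction = 0.6423.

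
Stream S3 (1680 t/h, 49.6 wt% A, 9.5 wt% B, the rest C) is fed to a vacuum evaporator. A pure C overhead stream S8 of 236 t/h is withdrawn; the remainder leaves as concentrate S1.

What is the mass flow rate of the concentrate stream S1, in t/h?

1444 t/h

Concentrate = 1680 − 236 = 1444 t/h.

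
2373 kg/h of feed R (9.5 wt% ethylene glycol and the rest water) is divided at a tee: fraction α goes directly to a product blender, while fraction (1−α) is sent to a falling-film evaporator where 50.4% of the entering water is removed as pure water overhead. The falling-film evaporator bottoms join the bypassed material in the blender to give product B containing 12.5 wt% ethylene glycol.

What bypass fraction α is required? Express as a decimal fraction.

All 2373×0.095 = 225.44 kg/h of ethylene glycol reaches B, so B = 225.44/0.125 = 1803.5 kg/h and vapour = 569.52 kg/h.
The evaporator receives (1−α)·2373 of feed at 0.905 water and removes 0.504 of that water:
0.504×0.905×(1−α)×2373 = 569.52
(1−α) = 569.52/1082.4 = 0.5262;  α = 0.4738.

0.474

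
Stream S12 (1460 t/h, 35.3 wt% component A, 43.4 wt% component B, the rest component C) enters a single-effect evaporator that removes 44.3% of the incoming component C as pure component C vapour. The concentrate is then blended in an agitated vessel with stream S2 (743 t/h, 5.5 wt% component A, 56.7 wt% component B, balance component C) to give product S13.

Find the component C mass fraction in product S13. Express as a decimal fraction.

Vapour removed = 0.443×0.213×1460 = 137.76 t/h; concentrate = 1322.2 t/h.
component C reaching the mixer = 173.22 (from concentrate) + 743×0.378 = 454.07 t/h.
Product flow = 1322.2 + 743 = 2065.2 t/h; component C fraction = 0.220.

0.220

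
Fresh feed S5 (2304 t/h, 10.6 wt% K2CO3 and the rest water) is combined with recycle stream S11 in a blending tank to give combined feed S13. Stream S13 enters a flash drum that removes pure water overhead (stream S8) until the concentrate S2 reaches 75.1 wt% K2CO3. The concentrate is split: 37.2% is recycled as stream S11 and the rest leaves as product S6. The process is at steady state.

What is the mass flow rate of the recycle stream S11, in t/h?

Overall K2CO3 balance (none leaves overhead): K2CO3 in fresh feed = K2CO3 in product, i.e. 2304×0.106 = (1−0.372)·S2·0.751.
S2 = 244.22/(0.751×0.628) = 517.83 t/h.
Recycle S11 = 0.372×517.83 = 192.63 t/h.

192.6 t/h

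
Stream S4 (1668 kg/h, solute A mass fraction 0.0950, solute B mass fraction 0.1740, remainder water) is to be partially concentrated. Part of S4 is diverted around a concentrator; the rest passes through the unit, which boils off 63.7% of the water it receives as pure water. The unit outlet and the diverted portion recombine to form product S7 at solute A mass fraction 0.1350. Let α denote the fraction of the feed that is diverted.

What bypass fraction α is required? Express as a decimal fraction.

0.364

All 1668×0.095 = 158.46 kg/h of solute A reaches S7, so S7 = 158.46/0.135 = 1173.8 kg/h and vapour = 494.22 kg/h.
The evaporator receives (1−α)·1668 of feed at 0.731 water and removes 0.637 of that water:
0.637×0.731×(1−α)×1668 = 494.22
(1−α) = 494.22/776.7 = 0.6363;  α = 0.3637.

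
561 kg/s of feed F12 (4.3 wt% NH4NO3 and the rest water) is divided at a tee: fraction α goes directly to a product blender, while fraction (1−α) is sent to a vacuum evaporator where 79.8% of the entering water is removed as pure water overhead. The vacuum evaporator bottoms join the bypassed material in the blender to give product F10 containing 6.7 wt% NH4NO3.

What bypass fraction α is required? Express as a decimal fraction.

All 561×0.043 = 24.123 kg/s of NH4NO3 reaches F10, so F10 = 24.123/0.067 = 360.04 kg/s and vapour = 200.96 kg/s.
The evaporator receives (1−α)·561 of feed at 0.957 water and removes 0.798 of that water:
0.798×0.957×(1−α)×561 = 200.96
(1−α) = 200.96/428.43 = 0.4691;  α = 0.5309.

0.531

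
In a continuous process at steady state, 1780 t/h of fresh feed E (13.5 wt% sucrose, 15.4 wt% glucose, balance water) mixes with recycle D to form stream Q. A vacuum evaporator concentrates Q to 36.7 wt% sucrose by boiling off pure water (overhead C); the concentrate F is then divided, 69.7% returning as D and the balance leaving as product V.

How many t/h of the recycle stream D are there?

1506 t/h

Overall sucrose balance (none leaves overhead): sucrose in fresh feed = sucrose in product, i.e. 1780×0.135 = (1−0.697)·F·0.367.
F = 240.3/(0.367×0.303) = 2161 t/h.
Recycle D = 0.697×2161 = 1506.2 t/h.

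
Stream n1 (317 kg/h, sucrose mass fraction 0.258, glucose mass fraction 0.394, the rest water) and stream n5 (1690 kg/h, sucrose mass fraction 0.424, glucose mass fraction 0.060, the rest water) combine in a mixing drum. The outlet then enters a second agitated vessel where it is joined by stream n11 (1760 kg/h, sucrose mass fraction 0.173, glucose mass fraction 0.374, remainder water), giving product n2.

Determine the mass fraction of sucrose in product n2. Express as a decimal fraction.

0.293

Overall, product flow = 3767 kg/h.
sucrose in = 317×0.258 + 1690×0.424 + 1760×0.173 = 1102.8 kg/h.
sucrose fraction in n2 = 0.293.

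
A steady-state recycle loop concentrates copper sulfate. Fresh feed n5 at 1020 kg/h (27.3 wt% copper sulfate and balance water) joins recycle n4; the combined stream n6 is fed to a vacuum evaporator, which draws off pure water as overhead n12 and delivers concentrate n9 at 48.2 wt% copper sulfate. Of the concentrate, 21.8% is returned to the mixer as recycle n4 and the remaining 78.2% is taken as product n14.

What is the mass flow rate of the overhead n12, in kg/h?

Overall copper sulfate balance (none leaves overhead): copper sulfate in fresh feed = copper sulfate in product, i.e. 1020×0.273 = (1−0.218)·n9·0.482.
n9 = 278.46/(0.482×0.782) = 738.77 kg/h.
Recycle n4 = 0.218×738.77 = 161.05 kg/h.
Combined feed n6 = 1020 + 161.05 = 1181.1 kg/h.
Overhead n12 = n6 − n9 = 1181.1 − 738.77 = 442.28 kg/h.

442.3 kg/h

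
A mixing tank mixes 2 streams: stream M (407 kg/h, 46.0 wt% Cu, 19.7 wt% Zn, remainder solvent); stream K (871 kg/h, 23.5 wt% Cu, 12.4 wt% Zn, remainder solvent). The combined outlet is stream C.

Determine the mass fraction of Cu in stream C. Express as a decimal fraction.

Total flow out = 407 + 871 = 1278 kg/h.
Cu in = 407×0.460 + 871×0.235 = 391.9 kg/h.
Cu mass fraction in C = 391.9/1278 = 0.3067.

0.3067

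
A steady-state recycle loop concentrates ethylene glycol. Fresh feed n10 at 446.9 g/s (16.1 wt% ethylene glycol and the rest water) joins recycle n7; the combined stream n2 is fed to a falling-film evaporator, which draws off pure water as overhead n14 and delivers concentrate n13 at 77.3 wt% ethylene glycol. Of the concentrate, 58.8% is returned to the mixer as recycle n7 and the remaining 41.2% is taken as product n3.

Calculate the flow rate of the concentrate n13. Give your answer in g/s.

225.9 g/s

Overall ethylene glycol balance (none leaves overhead): ethylene glycol in fresh feed = ethylene glycol in product, i.e. 446.9×0.161 = (1−0.588)·n13·0.773.
n13 = 71.951/(0.773×0.412) = 225.92 g/s.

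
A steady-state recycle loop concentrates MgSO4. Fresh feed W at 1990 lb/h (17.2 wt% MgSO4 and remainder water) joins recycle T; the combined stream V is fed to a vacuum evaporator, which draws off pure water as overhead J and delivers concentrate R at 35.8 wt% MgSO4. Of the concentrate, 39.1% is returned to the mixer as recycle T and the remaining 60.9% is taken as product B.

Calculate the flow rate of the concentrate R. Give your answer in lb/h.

Overall MgSO4 balance (none leaves overhead): MgSO4 in fresh feed = MgSO4 in product, i.e. 1990×0.172 = (1−0.391)·R·0.358.
R = 342.28/(0.358×0.609) = 1569.9 lb/h.

1570 lb/h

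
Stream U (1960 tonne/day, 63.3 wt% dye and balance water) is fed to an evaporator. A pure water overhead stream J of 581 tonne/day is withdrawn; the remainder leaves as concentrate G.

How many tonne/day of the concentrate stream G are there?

Concentrate = 1960 − 581 = 1379 tonne/day.

1379 tonne/day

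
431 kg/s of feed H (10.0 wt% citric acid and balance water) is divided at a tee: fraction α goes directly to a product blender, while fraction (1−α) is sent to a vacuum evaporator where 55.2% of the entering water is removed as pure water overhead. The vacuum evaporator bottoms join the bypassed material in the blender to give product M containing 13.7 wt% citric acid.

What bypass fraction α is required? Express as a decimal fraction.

0.456

All 431×0.100 = 43.1 kg/s of citric acid reaches M, so M = 43.1/0.137 = 314.6 kg/s and vapour = 116.4 kg/s.
The evaporator receives (1−α)·431 of feed at 0.900 water and removes 0.552 of that water:
0.552×0.900×(1−α)×431 = 116.4
(1−α) = 116.4/214.12 = 0.5436;  α = 0.4564.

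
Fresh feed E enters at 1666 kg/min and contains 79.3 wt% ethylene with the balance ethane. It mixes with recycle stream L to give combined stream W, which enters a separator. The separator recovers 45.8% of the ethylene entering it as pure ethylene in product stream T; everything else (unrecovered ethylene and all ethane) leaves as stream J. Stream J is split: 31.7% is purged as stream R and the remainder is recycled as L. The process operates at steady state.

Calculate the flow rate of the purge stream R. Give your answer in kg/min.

ethane enters only via E and leaves only via the purge: 1666×0.207 = 0.317×(ethane in J), and the separator passes all ethane, so ethane in W = ethane in J = 1087.9 kg/min.
ethylene in W: m_A = 1666×0.793 + (1−0.317)·(1−0.458)·m_A, so m_A = 1321.1/0.6298 = 2097.7 kg/min.
J = (1−0.458)×2097.7 + 1087.9 = 2224.8 kg/min.
Purge R = 0.317×2224.8 = 705.27 kg/min.

705.3 kg/min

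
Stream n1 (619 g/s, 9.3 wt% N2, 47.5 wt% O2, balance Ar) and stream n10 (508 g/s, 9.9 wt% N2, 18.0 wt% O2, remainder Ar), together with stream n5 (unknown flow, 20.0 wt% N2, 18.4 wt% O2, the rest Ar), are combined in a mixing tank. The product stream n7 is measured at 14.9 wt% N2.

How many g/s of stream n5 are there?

Let n5 be the unknown flow. Total out = 1127 + n5.
N2 balance: 107.86 + 0.200·n5 = 0.149·(1127 + n5)
(0.200 − 0.149)·n5 = 0.149×1127 − 107.86 = 60.064
n5 = 60.064 / 0.051 = 1177.7 g/s

1178 g/s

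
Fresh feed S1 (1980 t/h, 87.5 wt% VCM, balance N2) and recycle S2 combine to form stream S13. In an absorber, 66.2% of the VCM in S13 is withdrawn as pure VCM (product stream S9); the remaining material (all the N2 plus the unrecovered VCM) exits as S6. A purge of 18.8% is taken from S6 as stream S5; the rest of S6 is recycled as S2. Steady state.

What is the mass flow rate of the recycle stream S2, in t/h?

1724 t/h

N2 enters only via S1 and leaves only via the purge: 1980×0.125 = 0.188×(N2 in S6), and the absorber passes all N2, so N2 in S13 = N2 in S6 = 1316.5 t/h.
VCM in S13: m_A = 1980×0.875 + (1−0.188)·(1−0.662)·m_A, so m_A = 1732.5/0.7255 = 2387.9 t/h.
S6 = (1−0.662)×2387.9 + 1316.5 = 2123.6 t/h.
Recycle S2 = (1−0.188)×2123.6 = 1724.4 t/h.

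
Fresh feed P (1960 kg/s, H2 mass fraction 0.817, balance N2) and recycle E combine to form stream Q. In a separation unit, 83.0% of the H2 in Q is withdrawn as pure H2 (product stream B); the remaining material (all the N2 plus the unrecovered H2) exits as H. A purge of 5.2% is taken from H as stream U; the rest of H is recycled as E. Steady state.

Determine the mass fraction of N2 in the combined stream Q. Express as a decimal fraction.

0.783

N2 enters only via P and leaves only via the purge: 1960×0.183 = 0.052×(N2 in H), and the separation unit passes all N2, so N2 in Q = N2 in H = 6897.7 kg/s.
H2 in Q: m_A = 1960×0.817 + (1−0.052)·(1−0.830)·m_A, so m_A = 1601.3/0.8388 = 1909 kg/s.
Q = 1909 + 6897.7 = 8806.7 kg/s.
N2 fraction in Q = 6897.7/8806.7 = 0.783.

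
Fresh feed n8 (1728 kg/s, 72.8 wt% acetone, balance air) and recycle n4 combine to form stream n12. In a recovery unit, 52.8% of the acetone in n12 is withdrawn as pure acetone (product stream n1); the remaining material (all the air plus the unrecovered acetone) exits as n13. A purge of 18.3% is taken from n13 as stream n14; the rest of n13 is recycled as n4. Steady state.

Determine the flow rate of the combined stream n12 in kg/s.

4616 kg/s

air enters only via n8 and leaves only via the purge: 1728×0.272 = 0.183×(air in n13), and the recovery unit passes all air, so air in n12 = air in n13 = 2568.4 kg/s.
acetone in n12: m_A = 1728×0.728 + (1−0.183)·(1−0.528)·m_A, so m_A = 1258/0.6144 = 2047.6 kg/s.
n12 = 2047.6 + 2568.4 = 4616 kg/s.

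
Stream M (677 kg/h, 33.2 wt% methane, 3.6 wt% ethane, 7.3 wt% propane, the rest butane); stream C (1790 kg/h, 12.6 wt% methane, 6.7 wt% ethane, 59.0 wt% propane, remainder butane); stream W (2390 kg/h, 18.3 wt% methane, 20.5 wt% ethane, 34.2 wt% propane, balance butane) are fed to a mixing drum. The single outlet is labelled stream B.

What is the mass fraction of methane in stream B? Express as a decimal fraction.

Total flow out = 677 + 1790 + 2390 = 4857 kg/h.
methane in = 677×0.332 + 1790×0.126 + 2390×0.183 = 887.67 kg/h.
methane mass fraction in B = 887.67/4857 = 0.183.

0.183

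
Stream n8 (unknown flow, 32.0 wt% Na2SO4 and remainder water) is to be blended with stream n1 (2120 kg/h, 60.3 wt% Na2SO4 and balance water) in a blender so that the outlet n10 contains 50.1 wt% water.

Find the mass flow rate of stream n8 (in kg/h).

Let n8 be the unknown flow. Total out = 2120 + n8.
water balance: 841.64 + 0.680·n8 = 0.501·(2120 + n8)
(0.680 − 0.501)·n8 = 0.501×2120 − 841.64 = 220.48
n8 = 220.48 / 0.179 = 1231.7 kg/h

1232 kg/h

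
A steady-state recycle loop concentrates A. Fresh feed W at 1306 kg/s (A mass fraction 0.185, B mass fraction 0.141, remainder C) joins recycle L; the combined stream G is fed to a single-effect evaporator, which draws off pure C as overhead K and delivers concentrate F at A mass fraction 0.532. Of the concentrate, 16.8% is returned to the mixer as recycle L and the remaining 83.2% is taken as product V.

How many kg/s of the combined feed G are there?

1398 kg/s

Overall A balance (none leaves overhead): A in fresh feed = A in product, i.e. 1306×0.185 = (1−0.168)·F·0.532.
F = 241.61/(0.532×0.832) = 545.86 kg/s.
Recycle L = 0.168×545.86 = 91.704 kg/s.
Combined feed G = 1306 + 91.704 = 1397.7 kg/s.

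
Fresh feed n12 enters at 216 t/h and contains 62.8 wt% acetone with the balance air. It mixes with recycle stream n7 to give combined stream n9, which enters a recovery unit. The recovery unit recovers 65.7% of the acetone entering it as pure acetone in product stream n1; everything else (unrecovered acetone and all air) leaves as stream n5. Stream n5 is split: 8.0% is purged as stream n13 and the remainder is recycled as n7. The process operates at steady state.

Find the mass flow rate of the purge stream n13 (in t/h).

air enters only via n12 and leaves only via the purge: 216×0.372 = 0.080×(air in n5), and the recovery unit passes all air, so air in n9 = air in n5 = 1004.4 t/h.
acetone in n9: m_A = 216×0.628 + (1−0.080)·(1−0.657)·m_A, so m_A = 135.65/0.6844 = 198.19 t/h.
n5 = (1−0.657)×198.19 + 1004.4 = 1072.4 t/h.
Purge n13 = 0.080×1072.4 = 85.79 t/h.

85.79 t/h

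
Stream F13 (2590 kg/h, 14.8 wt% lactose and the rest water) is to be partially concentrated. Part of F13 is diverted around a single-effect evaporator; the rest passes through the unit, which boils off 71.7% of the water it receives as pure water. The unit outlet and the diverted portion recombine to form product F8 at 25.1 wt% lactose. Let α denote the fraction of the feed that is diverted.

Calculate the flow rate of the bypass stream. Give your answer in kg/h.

All 2590×0.148 = 383.32 kg/h of lactose reaches F8, so F8 = 383.32/0.251 = 1527.2 kg/h and vapour = 1062.8 kg/h.
The evaporator receives (1−α)·2590 of feed at 0.852 water and removes 0.717 of that water:
0.717×0.852×(1−α)×2590 = 1062.8
(1−α) = 1062.8/1582.2 = 0.6717;  α = 0.3283.
Bypass flow = 0.3283×2590 = 850.18 kg/h.

850.2 kg/h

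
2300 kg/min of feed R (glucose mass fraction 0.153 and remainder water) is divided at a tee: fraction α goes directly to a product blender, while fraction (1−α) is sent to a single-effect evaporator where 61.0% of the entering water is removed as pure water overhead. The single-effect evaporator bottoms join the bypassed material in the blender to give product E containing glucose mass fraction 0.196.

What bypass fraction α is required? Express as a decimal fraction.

All 2300×0.153 = 351.9 kg/min of glucose reaches E, so E = 351.9/0.196 = 1795.4 kg/min and vapour = 504.59 kg/min.
The evaporator receives (1−α)·2300 of feed at 0.847 water and removes 0.610 of that water:
0.610×0.847×(1−α)×2300 = 504.59
(1−α) = 504.59/1188.3 = 0.4246;  α = 0.5754.

0.575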